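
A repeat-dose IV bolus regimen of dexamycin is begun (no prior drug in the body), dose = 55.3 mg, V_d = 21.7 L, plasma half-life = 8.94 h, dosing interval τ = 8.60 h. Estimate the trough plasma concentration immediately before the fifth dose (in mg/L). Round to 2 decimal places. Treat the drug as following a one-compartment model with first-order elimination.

2.50 mg/L

C₀ per dose = Dose / Vd = 55.3 / 21.7 = 2.548 mg/L
k = ln2 / t½ = 0.693147 / 8.94 = 0.07753 h⁻¹
Fraction remaining after one interval: r = e^(−kτ) = e^(−0.07753 × 8.60) = 0.5134
Before dose 5, 4 doses have been given (aged 1τ, 2τ, 3τ, 4τ).
C_trough = C₀ × (r + r² + … + r^4) = C₀ × r(1−r^4)/(1−r)
        = 2.548 × 0.5134 × (1 − 0.06947) / (1 − 0.5134) = 2.502 mg/L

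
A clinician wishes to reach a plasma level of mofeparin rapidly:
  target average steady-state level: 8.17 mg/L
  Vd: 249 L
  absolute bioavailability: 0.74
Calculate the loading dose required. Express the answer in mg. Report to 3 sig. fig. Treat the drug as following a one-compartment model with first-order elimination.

2750 mg

LD = Css × Vd / F = 8.17 × 249 / 0.74 = 2749 mg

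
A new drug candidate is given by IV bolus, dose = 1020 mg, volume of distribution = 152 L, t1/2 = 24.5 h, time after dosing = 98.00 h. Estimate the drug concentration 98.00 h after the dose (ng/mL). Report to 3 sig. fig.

C₀ = Dose / Vd = 1020 / 152 = 6.711 mg/L
k = ln2 / t½ = 0.693147 / 24.5 = 0.02829 h⁻¹
t / t½ = 98.00 / 24.5 = 4 half-lives
C = C₀ × (1/2)^4 = 6.711 × 0.06250 = 0.4194 mg/L
Convert: 0.4194 mg/L × 1000 = 419.4 ng/mL

419 ng/mL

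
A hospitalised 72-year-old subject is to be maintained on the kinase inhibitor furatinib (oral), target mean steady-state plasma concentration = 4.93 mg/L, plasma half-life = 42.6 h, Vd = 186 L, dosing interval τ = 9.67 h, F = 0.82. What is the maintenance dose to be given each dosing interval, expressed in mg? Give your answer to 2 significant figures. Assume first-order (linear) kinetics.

180 mg

k = ln2 / t½ = 0.693147 / 42.6 = 0.01627 h⁻¹
CL = k × Vd = 0.01627 × 186 = 3.026 L/h
At steady state, F × (Dose/τ) = Css × CL.
Dose = Css × CL × τ / F = 4.93 × 3.026 × 9.67 / 0.82 = 175.9 mg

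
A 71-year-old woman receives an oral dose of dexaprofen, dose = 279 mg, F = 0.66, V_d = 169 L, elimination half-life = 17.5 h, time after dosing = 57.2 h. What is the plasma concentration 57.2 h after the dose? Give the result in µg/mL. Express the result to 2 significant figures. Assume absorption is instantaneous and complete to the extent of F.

Amount reaching circulation = F × Dose = 0.66 × 279.0 = 184.1 mg
C₀ = F·Dose / Vd = 184.1 / 169 = 1.089 mg/L
k = ln2 / t½ = 0.693147 / 17.5 = 0.03961 h⁻¹
C = C₀ · e^(−k·t) = 1.089 × e^(−0.03961 × 57.2)
  = 1.089 × 0.1038 = 0.1130 mg/L
(0.1130 mg/L = 0.1130 µg/mL)

0.11 µg/mL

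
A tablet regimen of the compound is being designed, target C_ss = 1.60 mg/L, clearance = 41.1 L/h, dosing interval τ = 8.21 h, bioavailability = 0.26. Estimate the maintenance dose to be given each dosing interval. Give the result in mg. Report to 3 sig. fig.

At steady state, F × (Dose/τ) = Css × CL.
Dose = Css × CL × τ / F = 1.60 × 41.10 × 8.21 / 0.26 = 2076 mg

2080 mg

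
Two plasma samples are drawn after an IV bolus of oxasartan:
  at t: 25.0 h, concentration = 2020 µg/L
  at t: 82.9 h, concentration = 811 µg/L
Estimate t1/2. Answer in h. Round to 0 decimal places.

44 h

k = ln(C₁/C₂) / (t₂ − t₁) = ln(2020/811) / (82.9 − 25.0)
  = 0.9126 / 57.90 = 0.01576 h⁻¹
t½ = ln2 / k = 0.693147 / 0.01576 = 43.98 h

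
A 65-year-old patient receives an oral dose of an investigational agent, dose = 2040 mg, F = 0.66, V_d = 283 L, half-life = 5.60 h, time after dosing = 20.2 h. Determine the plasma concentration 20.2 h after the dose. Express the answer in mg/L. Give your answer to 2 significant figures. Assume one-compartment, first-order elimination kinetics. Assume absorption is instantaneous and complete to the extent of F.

0.39 mg/L

Amount reaching circulation = F × Dose = 0.66 × 2040 = 1346 mg
C₀ = F·Dose / Vd = 1346 / 283 = 4.756 mg/L
k = ln2 / t½ = 0.693147 / 5.60 = 0.1238 h⁻¹
C = C₀ · e^(−k·t) = 4.756 × e^(−0.1238 × 20.2)
  = 4.756 × 0.08202 = 0.3901 mg/L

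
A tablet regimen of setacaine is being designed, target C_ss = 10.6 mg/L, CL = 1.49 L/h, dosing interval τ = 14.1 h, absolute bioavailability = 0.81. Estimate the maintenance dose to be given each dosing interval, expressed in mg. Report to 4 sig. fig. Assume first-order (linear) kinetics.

274.9 mg

At steady state, F × (Dose/τ) = Css × CL.
Dose = Css × CL × τ / F = 10.6 × 1.490 × 14.1 / 0.81 = 274.9 mg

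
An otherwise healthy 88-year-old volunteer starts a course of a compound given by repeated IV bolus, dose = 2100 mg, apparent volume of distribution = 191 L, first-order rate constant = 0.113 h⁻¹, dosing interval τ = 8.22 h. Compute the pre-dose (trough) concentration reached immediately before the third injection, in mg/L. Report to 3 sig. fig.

6.06 mg/L

C₀ per dose = Dose / Vd = 2100 / 191 = 10.99 mg/L
Fraction remaining after one interval: r = e^(−kτ) = e^(−0.1130 × 8.22) = 0.3950
Before dose 3, 2 doses have been given (aged 1τ, 2τ).
C_trough = C₀ × (r + r²) = 10.99 × (0.3950 + 0.1560) = 6.055 mg/L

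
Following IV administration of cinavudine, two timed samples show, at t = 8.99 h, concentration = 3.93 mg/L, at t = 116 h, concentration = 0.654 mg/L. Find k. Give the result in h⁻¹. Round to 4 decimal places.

k = ln(C₁/C₂) / (t₂ − t₁) = ln(3.93/0.654) / (116 − 8.99)
  = 1.793 / 107.0 = 0.01676 h⁻¹

0.0168 h⁻¹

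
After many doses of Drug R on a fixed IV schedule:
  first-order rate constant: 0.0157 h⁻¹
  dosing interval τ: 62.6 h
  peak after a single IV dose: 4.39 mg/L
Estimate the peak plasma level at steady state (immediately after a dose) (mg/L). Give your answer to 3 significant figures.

7.02 mg/L

e^(−kτ) = e^(−0.01570 × 62.6) = 0.3743
Accumulation ratio R = 1 / (1 − e^(−kτ)) = 1 / (1 − 0.3743) = 1.598
Steady-state peak = C₀ × R = 4.39 × 1.598 = 7.015 mg/L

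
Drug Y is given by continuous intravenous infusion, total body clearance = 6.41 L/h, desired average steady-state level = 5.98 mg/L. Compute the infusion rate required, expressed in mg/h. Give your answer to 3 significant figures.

38.3 mg/h

At steady state, infusion rate R₀ = Css × CL = 5.98 × 6.410 = 38.33 mg/h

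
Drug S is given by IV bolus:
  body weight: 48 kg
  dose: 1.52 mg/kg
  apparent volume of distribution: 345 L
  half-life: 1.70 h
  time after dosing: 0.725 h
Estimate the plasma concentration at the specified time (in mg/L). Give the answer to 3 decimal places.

0.157 mg/L

Total dose = 1.52 × 48 = 72.96 mg
C₀ = Dose / Vd = 72.96 / 345 = 0.2115 mg/L
k = ln2 / t½ = 0.693147 / 1.70 = 0.4077 h⁻¹
C = C₀ · e^(−k·t) = 0.2115 × e^(−0.4077 × 0.725)
  = 0.2115 × 0.7441 = 0.1574 mg/L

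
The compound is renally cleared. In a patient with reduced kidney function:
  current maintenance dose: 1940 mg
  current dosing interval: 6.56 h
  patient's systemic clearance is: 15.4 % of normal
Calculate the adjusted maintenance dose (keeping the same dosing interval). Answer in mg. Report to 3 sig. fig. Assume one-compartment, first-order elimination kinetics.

To keep the same average steady-state level, dosing rate must scale with clearance.
CL ratio = 15.4 / 100 = 0.1540
New dose (same interval) = 1940 × 0.1540 = 298.8 mg

299 mg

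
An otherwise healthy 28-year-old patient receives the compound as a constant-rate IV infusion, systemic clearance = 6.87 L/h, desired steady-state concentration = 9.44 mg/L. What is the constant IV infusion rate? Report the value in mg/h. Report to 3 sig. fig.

At steady state, infusion rate R₀ = Css × CL = 9.44 × 6.870 = 64.85 mg/h

64.9 mg/h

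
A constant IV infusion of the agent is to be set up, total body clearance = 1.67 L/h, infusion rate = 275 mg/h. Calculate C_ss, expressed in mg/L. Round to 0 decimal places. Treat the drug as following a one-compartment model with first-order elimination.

At steady state Css = R₀ / CL = 275 / 1.670 = 164.7 mg/L

165 mg/L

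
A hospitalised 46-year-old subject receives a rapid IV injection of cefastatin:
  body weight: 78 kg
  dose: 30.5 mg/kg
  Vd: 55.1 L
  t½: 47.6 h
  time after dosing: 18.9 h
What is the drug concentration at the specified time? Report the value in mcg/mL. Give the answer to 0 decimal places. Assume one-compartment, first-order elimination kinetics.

33 mcg/mL

Total dose = 30.5 × 78 = 2379 mg
C₀ = Dose / Vd = 2379 / 55.1 = 43.18 mg/L
k = ln2 / t½ = 0.693147 / 47.6 = 0.01456 h⁻¹
C = C₀ · e^(−k·t) = 43.18 × e^(−0.01456 × 18.9)
  = 43.18 × 0.7594 = 32.79 mg/L
(32.79 mg/L = 32.79 mcg/mL)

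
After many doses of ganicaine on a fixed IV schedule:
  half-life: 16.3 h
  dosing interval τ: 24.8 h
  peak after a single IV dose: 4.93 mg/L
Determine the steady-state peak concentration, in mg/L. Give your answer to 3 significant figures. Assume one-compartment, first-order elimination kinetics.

k = ln2 / t½ = 0.693147 / 16.3 = 0.04252 h⁻¹
e^(−kτ) = e^(−0.04252 × 24.8) = 0.3484
Accumulation ratio R = 1 / (1 − e^(−kτ)) = 1 / (1 − 0.3484) = 1.535
Steady-state peak = C₀ × R = 4.93 × 1.535 = 7.568 mg/L

7.57 mg/L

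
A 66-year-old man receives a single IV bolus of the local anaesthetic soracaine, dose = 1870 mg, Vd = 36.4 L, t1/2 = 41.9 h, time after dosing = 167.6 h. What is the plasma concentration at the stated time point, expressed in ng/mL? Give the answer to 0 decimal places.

C₀ = Dose / Vd = 1870 / 36.4 = 51.37 mg/L
k = ln2 / t½ = 0.693147 / 41.9 = 0.01654 h⁻¹
t / t½ = 167.6 / 41.9 = 4 half-lives
C = C₀ × (1/2)^4 = 51.37 × 0.06250 = 3.211 mg/L
Convert: 3.211 mg/L × 1000 = 3211 ng/mL

3211 ng/mL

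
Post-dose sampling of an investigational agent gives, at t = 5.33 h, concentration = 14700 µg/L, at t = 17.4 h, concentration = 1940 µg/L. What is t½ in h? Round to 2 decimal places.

4.13 h

k = ln(C₁/C₂) / (t₂ − t₁) = ln(14700/1940) / (17.4 − 5.33)
  = 2.025 / 12.07 = 0.1678 h⁻¹
t½ = ln2 / k = 0.693147 / 0.1678 = 4.131 h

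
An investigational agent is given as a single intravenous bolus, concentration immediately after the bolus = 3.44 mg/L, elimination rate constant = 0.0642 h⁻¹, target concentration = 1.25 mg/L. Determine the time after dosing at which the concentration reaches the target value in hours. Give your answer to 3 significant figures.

15.8 h

t = ln(C₀ / C) / k = ln(3.440 / 1.25) / 0.06420
  = ln(2.752) / 0.06420 = 1.012 / 0.06420 = 15.76 h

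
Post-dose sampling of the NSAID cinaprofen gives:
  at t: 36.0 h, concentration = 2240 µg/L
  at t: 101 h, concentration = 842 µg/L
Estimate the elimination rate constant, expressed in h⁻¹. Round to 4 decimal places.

k = ln(C₁/C₂) / (t₂ − t₁) = ln(2240/842) / (101 − 36.0)
  = 0.9785 / 65.00 = 0.01505 h⁻¹

0.0151 h⁻¹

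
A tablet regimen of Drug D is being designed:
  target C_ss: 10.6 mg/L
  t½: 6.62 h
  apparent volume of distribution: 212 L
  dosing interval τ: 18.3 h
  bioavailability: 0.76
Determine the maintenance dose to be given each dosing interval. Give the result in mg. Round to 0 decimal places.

k = ln2 / t½ = 0.693147 / 6.62 = 0.1047 h⁻¹
CL = k × Vd = 0.1047 × 212 = 22.20 L/h
At steady state, F × (Dose/τ) = Css × CL.
Dose = Css × CL × τ / F = 10.6 × 22.20 × 18.3 / 0.76 = 5666 mg

5666 mg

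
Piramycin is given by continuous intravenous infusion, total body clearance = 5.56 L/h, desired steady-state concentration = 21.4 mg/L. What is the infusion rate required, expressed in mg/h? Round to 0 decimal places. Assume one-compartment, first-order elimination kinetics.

119 mg/h

At steady state, infusion rate R₀ = Css × CL = 21.4 × 5.560 = 119.0 mg/h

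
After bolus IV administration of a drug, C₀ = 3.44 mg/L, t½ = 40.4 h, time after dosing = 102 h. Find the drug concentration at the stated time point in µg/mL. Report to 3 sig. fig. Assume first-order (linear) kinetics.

k = ln2 / t½ = 0.693147 / 40.4 = 0.01716 h⁻¹
C = C₀ · e^(−k·t) = 3.440 × e^(−0.01716 × 102)
  = 3.440 × 0.1737 = 0.5975 mg/L
(0.5975 mg/L = 0.5975 µg/mL)

0.598 µg/mL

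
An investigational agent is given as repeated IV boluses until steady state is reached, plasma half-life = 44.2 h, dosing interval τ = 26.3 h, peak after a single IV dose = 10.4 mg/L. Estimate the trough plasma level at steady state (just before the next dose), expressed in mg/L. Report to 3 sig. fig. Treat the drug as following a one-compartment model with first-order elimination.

20.4 mg/L

k = ln2 / t½ = 0.693147 / 44.2 = 0.01568 h⁻¹
e^(−kτ) = e^(−0.01568 × 26.3) = 0.6621
Accumulation ratio R = 1 / (1 − e^(−kτ)) = 1 / (1 − 0.6621) = 2.959
Steady-state trough = C₀ × R × e^(−kτ) = 10.4 × 2.959 × 0.6621 = 20.38 mg/L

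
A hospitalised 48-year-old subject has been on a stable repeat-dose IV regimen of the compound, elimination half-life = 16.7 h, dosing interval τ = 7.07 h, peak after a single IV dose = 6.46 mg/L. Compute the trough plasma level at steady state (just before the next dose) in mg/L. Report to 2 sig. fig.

19 mg/L

k = ln2 / t½ = 0.693147 / 16.7 = 0.04151 h⁻¹
e^(−kτ) = e^(−0.04151 × 7.07) = 0.7457
Accumulation ratio R = 1 / (1 − e^(−kτ)) = 1 / (1 − 0.7457) = 3.932
Steady-state trough = C₀ × R × e^(−kτ) = 6.46 × 3.932 × 0.7457 = 18.94 mg/L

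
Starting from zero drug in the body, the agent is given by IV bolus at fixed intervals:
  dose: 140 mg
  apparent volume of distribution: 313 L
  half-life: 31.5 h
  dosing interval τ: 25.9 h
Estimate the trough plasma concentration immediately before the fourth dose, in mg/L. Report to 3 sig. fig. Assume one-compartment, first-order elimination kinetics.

C₀ per dose = Dose / Vd = 140 / 313 = 0.4473 mg/L
k = ln2 / t½ = 0.693147 / 31.5 = 0.02200 h⁻¹
Fraction remaining after one interval: r = e^(−kτ) = e^(−0.02200 × 25.9) = 0.5656
Before dose 4, 3 doses have been given (aged 1τ, 2τ, 3τ).
C_trough = C₀ × (r + r² + … + r^3) = C₀ × r(1−r^3)/(1−r)
        = 0.4473 × 0.5656 × (1 − 0.1809) / (1 − 0.5656) = 0.4770 mg/L

0.477 mg/L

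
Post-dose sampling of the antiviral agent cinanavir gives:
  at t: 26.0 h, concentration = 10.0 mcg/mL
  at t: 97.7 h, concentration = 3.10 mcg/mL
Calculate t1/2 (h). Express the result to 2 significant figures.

42 h

k = ln(C₁/C₂) / (t₂ − t₁) = ln(10.0/3.10) / (97.7 − 26.0)
  = 1.171 / 71.70 = 0.01633 h⁻¹
t½ = ln2 / k = 0.693147 / 0.01633 = 42.45 h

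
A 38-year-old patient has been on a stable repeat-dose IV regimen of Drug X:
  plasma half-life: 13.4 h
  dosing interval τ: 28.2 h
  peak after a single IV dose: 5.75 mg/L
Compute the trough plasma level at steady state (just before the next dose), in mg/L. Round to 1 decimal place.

1.7 mg/L

k = ln2 / t½ = 0.693147 / 13.4 = 0.05173 h⁻¹
e^(−kτ) = e^(−0.05173 × 28.2) = 0.2325
Accumulation ratio R = 1 / (1 − e^(−kτ)) = 1 / (1 − 0.2325) = 1.303
Steady-state trough = C₀ × R × e^(−kτ) = 5.75 × 1.303 × 0.2325 = 1.742 mg/L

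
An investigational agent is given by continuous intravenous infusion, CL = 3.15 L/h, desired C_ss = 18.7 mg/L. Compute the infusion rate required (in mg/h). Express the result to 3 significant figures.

At steady state, infusion rate R₀ = Css × CL = 18.7 × 3.150 = 58.91 mg/h

58.9 mg/h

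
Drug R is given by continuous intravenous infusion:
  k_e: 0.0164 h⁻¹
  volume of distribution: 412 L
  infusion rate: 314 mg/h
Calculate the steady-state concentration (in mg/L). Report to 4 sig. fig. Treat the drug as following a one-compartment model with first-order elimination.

46.47 mg/L

CL = k × Vd = 0.01640 × 412 = 6.757 L/h
At steady state Css = R₀ / CL = 314 / 6.757 = 46.47 mg/L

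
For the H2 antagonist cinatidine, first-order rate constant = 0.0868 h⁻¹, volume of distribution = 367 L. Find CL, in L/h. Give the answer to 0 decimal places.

32 L/h

CL = k × Vd = 0.0868 × 367 = 31.86 L/h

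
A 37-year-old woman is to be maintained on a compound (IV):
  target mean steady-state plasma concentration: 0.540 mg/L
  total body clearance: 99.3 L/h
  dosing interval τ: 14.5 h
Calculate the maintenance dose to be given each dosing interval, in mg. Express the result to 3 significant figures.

778 mg

At steady state, Dose/τ = Css × CL.
Dose = Css × CL × τ = 0.540 × 99.30 × 14.5 = 777.5 mg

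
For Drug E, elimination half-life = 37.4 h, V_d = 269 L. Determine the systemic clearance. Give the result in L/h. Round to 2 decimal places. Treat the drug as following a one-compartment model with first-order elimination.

k = ln2 / t½ = 0.693147 / 37.4 = 0.01853 h⁻¹
CL = k × Vd = 0.01853 × 269 = 4.985 L/h

4.99 L/h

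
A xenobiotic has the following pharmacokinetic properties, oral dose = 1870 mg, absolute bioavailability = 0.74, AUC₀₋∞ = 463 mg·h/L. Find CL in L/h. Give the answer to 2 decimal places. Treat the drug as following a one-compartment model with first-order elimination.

2.99 L/h

CL = F·Dose / AUC = 0.74 × 1870 / 463 = 2.989 L/h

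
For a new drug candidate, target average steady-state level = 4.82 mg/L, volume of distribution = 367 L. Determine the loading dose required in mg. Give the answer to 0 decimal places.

1769 mg

LD = Css × Vd = 4.82 × 367 = 1769 mg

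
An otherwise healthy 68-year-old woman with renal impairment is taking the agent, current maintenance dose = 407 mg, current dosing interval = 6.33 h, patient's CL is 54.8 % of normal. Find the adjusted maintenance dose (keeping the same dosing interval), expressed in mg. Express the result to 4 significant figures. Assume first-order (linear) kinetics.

To keep the same average steady-state level, dosing rate must scale with clearance.
CL ratio = 54.8 / 100 = 0.5480
New dose (same interval) = 407 × 0.5480 = 223.0 mg

223.0 mg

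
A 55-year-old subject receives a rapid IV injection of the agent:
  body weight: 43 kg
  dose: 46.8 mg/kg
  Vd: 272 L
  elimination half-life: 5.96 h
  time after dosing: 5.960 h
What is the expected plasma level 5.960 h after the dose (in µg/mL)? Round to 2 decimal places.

3.70 µg/mL

Total dose = 46.8 × 43 = 2012 mg
C₀ = Dose / Vd = 2012 / 272 = 7.397 mg/L
k = ln2 / t½ = 0.693147 / 5.96 = 0.1163 h⁻¹
t / t½ = 5.960 / 5.96 = 1 half-lives
C = C₀ × (1/2)^1 = 7.397 × 0.5000 = 3.699 mg/L
(3.699 mg/L = 3.699 µg/mL)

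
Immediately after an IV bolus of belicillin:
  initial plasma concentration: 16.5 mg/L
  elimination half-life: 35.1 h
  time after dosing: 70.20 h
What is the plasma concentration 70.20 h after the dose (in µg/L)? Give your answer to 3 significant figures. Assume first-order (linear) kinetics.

k = ln2 / t½ = 0.693147 / 35.1 = 0.01975 h⁻¹
t / t½ = 70.20 / 35.1 = 2 half-lives
C = C₀ × (1/2)^2 = 16.50 × 0.2500 = 4.125 mg/L
Convert: 4.125 mg/L × 1000 = 4125 µg/L

4130 µg/L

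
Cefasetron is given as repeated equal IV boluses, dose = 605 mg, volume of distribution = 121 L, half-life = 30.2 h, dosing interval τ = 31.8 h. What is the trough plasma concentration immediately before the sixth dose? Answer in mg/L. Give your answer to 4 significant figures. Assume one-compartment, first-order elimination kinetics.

4.531 mg/L

C₀ per dose = Dose / Vd = 605 / 121 = 5.000 mg/L
k = ln2 / t½ = 0.693147 / 30.2 = 0.02295 h⁻¹
Fraction remaining after one interval: r = e^(−kτ) = e^(−0.02295 × 31.8) = 0.4820
Before dose 6, 5 doses have been given (aged 1τ, 2τ, 3τ, 4τ, 5τ).
C_trough = C₀ × (r + r² + … + r^5) = C₀ × r(1−r^5)/(1−r)
        = 5.000 × 0.4820 × (1 − 0.02602) / (1 − 0.4820) = 4.531 mg/L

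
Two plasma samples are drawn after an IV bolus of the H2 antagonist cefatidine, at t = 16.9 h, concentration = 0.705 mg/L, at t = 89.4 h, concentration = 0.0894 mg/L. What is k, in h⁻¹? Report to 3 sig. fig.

k = ln(C₁/C₂) / (t₂ − t₁) = ln(0.705/0.0894) / (89.4 − 16.9)
  = 2.065 / 72.50 = 0.02848 h⁻¹

0.0285 h⁻¹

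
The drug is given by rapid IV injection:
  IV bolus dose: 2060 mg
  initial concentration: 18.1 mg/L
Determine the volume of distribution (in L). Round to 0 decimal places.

Vd = Dose / C₀ = 2060 / 18.1 = 113.8 L

114 L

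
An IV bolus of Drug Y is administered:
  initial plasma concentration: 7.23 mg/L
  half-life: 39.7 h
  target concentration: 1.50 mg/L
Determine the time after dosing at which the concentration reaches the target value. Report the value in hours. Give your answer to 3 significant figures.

90.1 h

k = ln2 / t½ = 0.693147 / 39.7 = 0.01746 h⁻¹
t = ln(C₀ / C) / k = ln(7.230 / 1.50) / 0.01746
  = ln(4.820) / 0.01746 = 1.573 / 0.01746 = 90.09 h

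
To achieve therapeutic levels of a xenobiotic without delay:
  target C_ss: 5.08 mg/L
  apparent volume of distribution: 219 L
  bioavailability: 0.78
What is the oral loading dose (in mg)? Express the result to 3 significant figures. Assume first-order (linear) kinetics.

1430 mg

LD = Css × Vd / F = 5.08 × 219 / 0.78 = 1426 mg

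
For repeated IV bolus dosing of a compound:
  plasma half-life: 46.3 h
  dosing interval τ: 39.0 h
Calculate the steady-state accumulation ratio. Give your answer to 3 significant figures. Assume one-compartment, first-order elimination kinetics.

2.26

k = ln2 / t½ = 0.693147 / 46.3 = 0.01497 h⁻¹
e^(−kτ) = e^(−0.01497 × 39.0) = 0.5578
Accumulation ratio R = 1 / (1 − e^(−kτ)) = 1 / (1 − 0.5578) = 2.261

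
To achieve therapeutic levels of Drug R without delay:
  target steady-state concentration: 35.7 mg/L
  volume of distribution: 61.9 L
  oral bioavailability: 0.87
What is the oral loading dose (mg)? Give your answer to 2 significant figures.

LD = Css × Vd / F = 35.7 × 61.9 / 0.87 = 2540 mg

2500 mg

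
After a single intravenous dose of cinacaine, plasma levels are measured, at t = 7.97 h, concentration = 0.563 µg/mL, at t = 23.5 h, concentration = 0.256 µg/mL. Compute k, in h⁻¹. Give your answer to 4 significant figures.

0.05075 h⁻¹

k = ln(C₁/C₂) / (t₂ − t₁) = ln(0.563/0.256) / (23.5 − 7.97)
  = 0.7881 / 15.53 = 0.05075 h⁻¹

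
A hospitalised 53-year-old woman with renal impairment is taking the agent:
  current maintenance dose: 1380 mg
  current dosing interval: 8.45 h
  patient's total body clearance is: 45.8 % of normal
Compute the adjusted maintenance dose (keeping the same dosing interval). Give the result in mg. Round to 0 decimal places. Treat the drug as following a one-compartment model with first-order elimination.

632 mg

To keep the same average steady-state level, dosing rate must scale with clearance.
CL ratio = 45.8 / 100 = 0.4580
New dose (same interval) = 1380 × 0.4580 = 632.0 mg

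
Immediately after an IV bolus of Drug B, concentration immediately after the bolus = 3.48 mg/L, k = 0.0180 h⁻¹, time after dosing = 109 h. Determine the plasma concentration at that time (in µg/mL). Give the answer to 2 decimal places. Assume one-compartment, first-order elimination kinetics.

C = C₀ · e^(−k·t) = 3.480 × e^(−0.01800 × 109)
  = 3.480 × 0.1406 = 0.4893 mg/L
(0.4893 mg/L = 0.4893 µg/mL)

0.49 µg/mL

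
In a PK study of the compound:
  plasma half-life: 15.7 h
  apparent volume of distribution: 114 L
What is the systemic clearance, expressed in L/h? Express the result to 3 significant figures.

5.03 L/h

k = ln2 / t½ = 0.693147 / 15.7 = 0.04415 h⁻¹
CL = k × Vd = 0.04415 × 114 = 5.033 L/h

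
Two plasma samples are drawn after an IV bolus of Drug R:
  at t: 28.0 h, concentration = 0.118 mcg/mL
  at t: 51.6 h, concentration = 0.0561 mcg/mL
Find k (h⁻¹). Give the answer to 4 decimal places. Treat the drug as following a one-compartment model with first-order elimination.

k = ln(C₁/C₂) / (t₂ − t₁) = ln(0.118/0.0561) / (51.6 − 28.0)
  = 0.7435 / 23.60 = 0.03150 h⁻¹

0.0315 h⁻¹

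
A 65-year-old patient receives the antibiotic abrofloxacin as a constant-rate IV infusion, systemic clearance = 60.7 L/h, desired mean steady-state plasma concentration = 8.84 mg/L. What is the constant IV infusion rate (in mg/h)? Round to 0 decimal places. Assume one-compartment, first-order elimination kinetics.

At steady state, infusion rate R₀ = Css × CL = 8.84 × 60.70 = 536.6 mg/h

537 mg/h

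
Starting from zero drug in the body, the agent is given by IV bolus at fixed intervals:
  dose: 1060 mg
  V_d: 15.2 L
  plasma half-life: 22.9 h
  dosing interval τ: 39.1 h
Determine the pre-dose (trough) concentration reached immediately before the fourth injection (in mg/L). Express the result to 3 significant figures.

29.9 mg/L

C₀ per dose = Dose / Vd = 1060 / 15.2 = 69.74 mg/L
k = ln2 / t½ = 0.693147 / 22.9 = 0.03027 h⁻¹
Fraction remaining after one interval: r = e^(−kτ) = e^(−0.03027 × 39.1) = 0.3062
Before dose 4, 3 doses have been given (aged 1τ, 2τ, 3τ).
C_trough = C₀ × (r + r² + … + r^3) = C₀ × r(1−r^3)/(1−r)
        = 69.74 × 0.3062 × (1 − 0.02871) / (1 − 0.3062) = 29.90 mg/L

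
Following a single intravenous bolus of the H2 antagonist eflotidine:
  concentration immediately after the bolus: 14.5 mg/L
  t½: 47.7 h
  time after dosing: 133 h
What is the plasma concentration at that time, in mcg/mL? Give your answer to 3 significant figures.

2.10 mcg/mL

k = ln2 / t½ = 0.693147 / 47.7 = 0.01453 h⁻¹
C = C₀ · e^(−k·t) = 14.50 × e^(−0.01453 × 133)
  = 14.50 × 0.1448 = 2.100 mg/L
(2.100 mg/L = 2.100 mcg/mL)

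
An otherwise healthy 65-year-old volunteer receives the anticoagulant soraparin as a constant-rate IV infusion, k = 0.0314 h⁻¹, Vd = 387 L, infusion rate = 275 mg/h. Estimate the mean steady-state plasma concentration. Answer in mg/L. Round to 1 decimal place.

22.6 mg/L

CL = k × Vd = 0.03140 × 387 = 12.15 L/h
At steady state Css = R₀ / CL = 275 / 12.15 = 22.63 mg/L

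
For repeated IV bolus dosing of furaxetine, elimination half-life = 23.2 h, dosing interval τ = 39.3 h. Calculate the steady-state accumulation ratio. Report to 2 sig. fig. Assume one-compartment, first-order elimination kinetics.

k = ln2 / t½ = 0.693147 / 23.2 = 0.02988 h⁻¹
e^(−kτ) = e^(−0.02988 × 39.3) = 0.3090
Accumulation ratio R = 1 / (1 − e^(−kτ)) = 1 / (1 − 0.3090) = 1.447

1.4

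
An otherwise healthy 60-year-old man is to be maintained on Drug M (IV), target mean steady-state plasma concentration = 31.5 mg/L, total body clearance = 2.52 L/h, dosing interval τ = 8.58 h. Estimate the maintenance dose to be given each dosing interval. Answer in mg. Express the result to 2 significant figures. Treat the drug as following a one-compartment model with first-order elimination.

At steady state, Dose/τ = Css × CL.
Dose = Css × CL × τ = 31.5 × 2.520 × 8.58 = 681.1 mg

680 mg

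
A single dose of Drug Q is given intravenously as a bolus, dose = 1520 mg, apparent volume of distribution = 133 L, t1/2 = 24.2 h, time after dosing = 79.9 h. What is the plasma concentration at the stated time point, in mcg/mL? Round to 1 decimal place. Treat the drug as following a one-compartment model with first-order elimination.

C₀ = Dose / Vd = 1520 / 133 = 11.43 mg/L
k = ln2 / t½ = 0.693147 / 24.2 = 0.02864 h⁻¹
C = C₀ · e^(−k·t) = 11.43 × e^(−0.02864 × 79.9)
  = 11.43 × 0.1014 = 1.159 mg/L
(1.159 mg/L = 1.159 mcg/mL)

1.2 mcg/mL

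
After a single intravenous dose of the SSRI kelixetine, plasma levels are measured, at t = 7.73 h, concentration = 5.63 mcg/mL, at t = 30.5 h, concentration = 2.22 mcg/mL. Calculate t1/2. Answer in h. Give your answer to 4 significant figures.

16.96 h

k = ln(C₁/C₂) / (t₂ − t₁) = ln(5.63/2.22) / (30.5 − 7.73)
  = 0.9306 / 22.77 = 0.04087 h⁻¹
t½ = ln2 / k = 0.693147 / 0.04087 = 16.96 h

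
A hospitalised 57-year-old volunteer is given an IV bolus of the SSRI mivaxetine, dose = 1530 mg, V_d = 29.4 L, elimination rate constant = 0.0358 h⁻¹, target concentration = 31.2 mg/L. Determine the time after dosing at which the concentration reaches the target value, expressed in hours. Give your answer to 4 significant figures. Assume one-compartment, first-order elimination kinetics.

14.29 h

C₀ = Dose / Vd = 1530 / 29.4 = 52.04 mg/L
t = ln(C₀ / C) / k = ln(52.04 / 31.2) / 0.03580
  = ln(1.668) / 0.03580 = 0.5116 / 0.03580 = 14.29 h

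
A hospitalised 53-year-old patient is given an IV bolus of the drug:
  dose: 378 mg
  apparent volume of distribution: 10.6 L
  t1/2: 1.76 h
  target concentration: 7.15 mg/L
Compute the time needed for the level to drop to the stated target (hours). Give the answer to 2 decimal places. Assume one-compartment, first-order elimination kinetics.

4.08 h

C₀ = Dose / Vd = 378.0 / 10.6 = 35.66 mg/L
k = ln2 / t½ = 0.693147 / 1.76 = 0.3938 h⁻¹
t = ln(C₀ / C) / k = ln(35.66 / 7.15) / 0.3938
  = ln(4.987) / 0.3938 = 1.607 / 0.3938 = 4.081 h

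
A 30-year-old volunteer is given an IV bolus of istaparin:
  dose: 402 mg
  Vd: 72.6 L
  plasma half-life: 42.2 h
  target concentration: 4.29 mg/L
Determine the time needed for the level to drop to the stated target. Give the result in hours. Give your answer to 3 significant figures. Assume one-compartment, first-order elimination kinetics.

15.5 h

C₀ = Dose / Vd = 402.0 / 72.6 = 5.537 mg/L
k = ln2 / t½ = 0.693147 / 42.2 = 0.01643 h⁻¹
t = ln(C₀ / C) / k = ln(5.537 / 4.29) / 0.01643
  = ln(1.291) / 0.01643 = 0.2554 / 0.01643 = 15.54 h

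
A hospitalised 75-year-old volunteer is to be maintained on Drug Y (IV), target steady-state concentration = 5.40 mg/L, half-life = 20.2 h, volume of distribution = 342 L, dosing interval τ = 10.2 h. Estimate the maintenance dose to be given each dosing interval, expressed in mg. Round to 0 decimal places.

k = ln2 / t½ = 0.693147 / 20.2 = 0.03431 h⁻¹
CL = k × Vd = 0.03431 × 342 = 11.73 L/h
At steady state, Dose/τ = Css × CL.
Dose = Css × CL × τ = 5.40 × 11.73 × 10.2 = 646.1 mg

646 mg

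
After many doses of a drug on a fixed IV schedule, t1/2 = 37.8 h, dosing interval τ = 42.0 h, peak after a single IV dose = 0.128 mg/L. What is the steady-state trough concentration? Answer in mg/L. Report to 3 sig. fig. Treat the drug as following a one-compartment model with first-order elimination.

0.110 mg/L

k = ln2 / t½ = 0.693147 / 37.8 = 0.01834 h⁻¹
e^(−kτ) = e^(−0.01834 × 42.0) = 0.4629
Accumulation ratio R = 1 / (1 − e^(−kτ)) = 1 / (1 − 0.4629) = 1.862
Steady-state trough = C₀ × R × e^(−kτ) = 0.128 × 1.862 × 0.4629 = 0.1103 mg/L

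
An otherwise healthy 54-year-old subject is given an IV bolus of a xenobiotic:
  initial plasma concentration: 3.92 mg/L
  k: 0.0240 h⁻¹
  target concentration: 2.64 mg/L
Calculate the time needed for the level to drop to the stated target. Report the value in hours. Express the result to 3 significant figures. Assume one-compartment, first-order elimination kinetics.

t = ln(C₀ / C) / k = ln(3.920 / 2.64) / 0.02400
  = ln(1.485) / 0.02400 = 0.3954 / 0.02400 = 16.48 h

16.5 h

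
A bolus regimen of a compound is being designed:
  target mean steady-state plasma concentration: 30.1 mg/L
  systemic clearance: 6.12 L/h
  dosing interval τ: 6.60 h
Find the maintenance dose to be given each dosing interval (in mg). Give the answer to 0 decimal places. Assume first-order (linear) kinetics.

At steady state, Dose/τ = Css × CL.
Dose = Css × CL × τ = 30.1 × 6.120 × 6.60 = 1216 mg

1216 mg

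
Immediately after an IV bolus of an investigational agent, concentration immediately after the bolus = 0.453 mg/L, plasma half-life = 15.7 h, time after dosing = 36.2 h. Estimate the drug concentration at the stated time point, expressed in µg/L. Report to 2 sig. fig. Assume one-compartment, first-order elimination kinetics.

k = ln2 / t½ = 0.693147 / 15.7 = 0.04415 h⁻¹
C = C₀ · e^(−k·t) = 0.4530 × e^(−0.04415 × 36.2)
  = 0.4530 × 0.2023 = 0.09164 mg/L
Convert: 0.09164 mg/L × 1000 = 91.64 µg/L

92 µg/L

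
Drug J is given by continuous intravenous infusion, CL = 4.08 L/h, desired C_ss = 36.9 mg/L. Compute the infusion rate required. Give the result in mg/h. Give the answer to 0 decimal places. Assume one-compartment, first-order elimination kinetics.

151 mg/h

At steady state, infusion rate R₀ = Css × CL = 36.9 × 4.080 = 150.6 mg/h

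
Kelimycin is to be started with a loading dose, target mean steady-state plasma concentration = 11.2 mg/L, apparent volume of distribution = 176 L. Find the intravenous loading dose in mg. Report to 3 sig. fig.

LD = Css × Vd = 11.2 × 176 = 1971 mg

1970 mg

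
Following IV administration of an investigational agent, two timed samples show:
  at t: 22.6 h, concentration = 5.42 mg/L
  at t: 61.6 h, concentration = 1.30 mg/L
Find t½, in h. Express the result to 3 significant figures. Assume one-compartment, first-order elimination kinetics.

18.9 h

k = ln(C₁/C₂) / (t₂ − t₁) = ln(5.42/1.30) / (61.6 − 22.6)
  = 1.428 / 39.00 = 0.03662 h⁻¹
t½ = ln2 / k = 0.693147 / 0.03662 = 18.93 h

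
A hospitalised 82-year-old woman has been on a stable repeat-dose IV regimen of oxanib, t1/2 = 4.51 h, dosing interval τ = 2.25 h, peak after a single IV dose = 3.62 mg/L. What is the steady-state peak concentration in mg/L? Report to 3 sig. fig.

12.4 mg/L

k = ln2 / t½ = 0.693147 / 4.51 = 0.1537 h⁻¹
e^(−kτ) = e^(−0.1537 × 2.25) = 0.7076
Accumulation ratio R = 1 / (1 − e^(−kτ)) = 1 / (1 − 0.7076) = 3.420
Steady-state peak = C₀ × R = 3.62 × 3.420 = 12.38 mg/L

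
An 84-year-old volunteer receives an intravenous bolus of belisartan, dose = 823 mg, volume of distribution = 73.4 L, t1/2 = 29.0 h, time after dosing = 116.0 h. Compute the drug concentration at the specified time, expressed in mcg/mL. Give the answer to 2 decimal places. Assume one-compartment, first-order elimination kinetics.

0.70 mcg/mL

C₀ = Dose / Vd = 823.0 / 73.4 = 11.21 mg/L
k = ln2 / t½ = 0.693147 / 29.0 = 0.02390 h⁻¹
t / t½ = 116.0 / 29.0 = 4 half-lives
C = C₀ × (1/2)^4 = 11.21 × 0.06250 = 0.7006 mg/L
(0.7006 mg/L = 0.7006 mcg/mL)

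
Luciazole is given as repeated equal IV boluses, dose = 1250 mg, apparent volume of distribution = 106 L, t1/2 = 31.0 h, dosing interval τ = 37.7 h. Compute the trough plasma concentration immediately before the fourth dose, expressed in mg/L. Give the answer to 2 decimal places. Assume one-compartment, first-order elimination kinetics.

8.20 mg/L

C₀ per dose = Dose / Vd = 1250 / 106 = 11.79 mg/L
k = ln2 / t½ = 0.693147 / 31.0 = 0.02236 h⁻¹
Fraction remaining after one interval: r = e^(−kτ) = e^(−0.02236 × 37.7) = 0.4304
Before dose 4, 3 doses have been given (aged 1τ, 2τ, 3τ).
C_trough = C₀ × (r + r² + … + r^3) = C₀ × r(1−r^3)/(1−r)
        = 11.79 × 0.4304 × (1 − 0.07973) / (1 − 0.4304) = 8.198 mg/L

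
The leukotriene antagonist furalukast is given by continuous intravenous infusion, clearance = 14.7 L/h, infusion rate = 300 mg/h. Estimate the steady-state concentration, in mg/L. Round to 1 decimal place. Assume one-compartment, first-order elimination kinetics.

At steady state Css = R₀ / CL = 300 / 14.70 = 20.41 mg/L

20.4 mg/L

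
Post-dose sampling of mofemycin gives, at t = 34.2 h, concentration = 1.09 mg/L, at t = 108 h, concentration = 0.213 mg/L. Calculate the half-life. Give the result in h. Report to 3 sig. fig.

k = ln(C₁/C₂) / (t₂ − t₁) = ln(1.09/0.213) / (108 − 34.2)
  = 1.633 / 73.80 = 0.02213 h⁻¹
t½ = ln2 / k = 0.693147 / 0.02213 = 31.32 h

31.3 h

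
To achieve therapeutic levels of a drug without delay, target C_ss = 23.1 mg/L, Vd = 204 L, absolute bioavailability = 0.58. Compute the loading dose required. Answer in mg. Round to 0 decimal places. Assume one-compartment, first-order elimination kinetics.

8125 mg

LD = Css × Vd / F = 23.1 × 204 / 0.58 = 8125 mg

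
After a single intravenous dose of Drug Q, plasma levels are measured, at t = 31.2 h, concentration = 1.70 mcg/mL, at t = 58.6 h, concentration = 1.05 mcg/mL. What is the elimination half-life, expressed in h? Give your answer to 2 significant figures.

39 h

k = ln(C₁/C₂) / (t₂ − t₁) = ln(1.70/1.05) / (58.6 − 31.2)
  = 0.4818 / 27.40 = 0.01758 h⁻¹
t½ = ln2 / k = 0.693147 / 0.01758 = 39.43 h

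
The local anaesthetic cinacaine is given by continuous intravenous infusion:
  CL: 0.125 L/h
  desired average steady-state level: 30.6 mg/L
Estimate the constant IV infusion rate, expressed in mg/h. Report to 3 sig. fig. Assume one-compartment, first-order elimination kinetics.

3.83 mg/h

At steady state, infusion rate R₀ = Css × CL = 30.6 × 0.1250 = 3.825 mg/h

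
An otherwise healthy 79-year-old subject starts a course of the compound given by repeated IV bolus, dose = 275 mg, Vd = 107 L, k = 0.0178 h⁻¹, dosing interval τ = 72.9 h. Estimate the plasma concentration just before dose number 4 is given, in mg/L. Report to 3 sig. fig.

0.946 mg/L

C₀ per dose = Dose / Vd = 275 / 107 = 2.570 mg/L
Fraction remaining after one interval: r = e^(−kτ) = e^(−0.01780 × 72.9) = 0.2732
Before dose 4, 3 doses have been given (aged 1τ, 2τ, 3τ).
C_trough = C₀ × (r + r² + … + r^3) = C₀ × r(1−r^3)/(1−r)
        = 2.570 × 0.2732 × (1 − 0.02039) / (1 − 0.2732) = 0.9464 mg/L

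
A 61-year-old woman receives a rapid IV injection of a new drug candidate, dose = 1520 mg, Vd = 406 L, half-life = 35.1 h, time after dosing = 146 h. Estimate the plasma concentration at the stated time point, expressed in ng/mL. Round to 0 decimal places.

209 ng/mL

C₀ = Dose / Vd = 1520 / 406 = 3.744 mg/L
k = ln2 / t½ = 0.693147 / 35.1 = 0.01975 h⁻¹
C = C₀ · e^(−k·t) = 3.744 × e^(−0.01975 × 146)
  = 3.744 × 0.05594 = 0.2094 mg/L
Convert: 0.2094 mg/L × 1000 = 209.4 ng/mL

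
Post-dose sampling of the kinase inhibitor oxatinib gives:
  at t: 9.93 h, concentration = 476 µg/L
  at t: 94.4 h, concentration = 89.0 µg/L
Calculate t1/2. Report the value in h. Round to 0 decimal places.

k = ln(C₁/C₂) / (t₂ − t₁) = ln(476/89.0) / (94.4 − 9.93)
  = 1.677 / 84.47 = 0.01985 h⁻¹
t½ = ln2 / k = 0.693147 / 0.01985 = 34.92 h

35 h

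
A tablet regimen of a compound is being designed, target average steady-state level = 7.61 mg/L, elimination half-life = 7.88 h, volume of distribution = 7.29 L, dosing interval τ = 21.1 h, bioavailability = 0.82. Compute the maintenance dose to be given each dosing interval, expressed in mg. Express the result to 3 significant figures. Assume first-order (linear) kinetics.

126 mg

k = ln2 / t½ = 0.693147 / 7.88 = 0.08796 h⁻¹
CL = k × Vd = 0.08796 × 7.29 = 0.6412 L/h
At steady state, F × (Dose/τ) = Css × CL.
Dose = Css × CL × τ / F = 7.61 × 0.6412 × 21.1 / 0.82 = 125.6 mg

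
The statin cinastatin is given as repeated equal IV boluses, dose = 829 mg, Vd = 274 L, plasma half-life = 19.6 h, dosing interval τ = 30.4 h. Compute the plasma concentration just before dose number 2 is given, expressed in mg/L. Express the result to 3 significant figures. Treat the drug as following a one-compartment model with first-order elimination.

C₀ per dose = Dose / Vd = 829 / 274 = 3.026 mg/L
k = ln2 / t½ = 0.693147 / 19.6 = 0.03536 h⁻¹
Fraction remaining after one interval: r = e^(−kτ) = e^(−0.03536 × 30.4) = 0.3413
Before dose 2, 1 dose has been given (aged 1τ).
C_trough = C₀ × r = 3.026 × 0.3413 = 1.033 mg/L

1.03 mg/L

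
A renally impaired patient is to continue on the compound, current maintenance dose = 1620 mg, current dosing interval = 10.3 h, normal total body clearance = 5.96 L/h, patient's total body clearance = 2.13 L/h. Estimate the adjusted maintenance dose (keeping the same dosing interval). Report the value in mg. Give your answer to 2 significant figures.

580 mg

To keep the same average steady-state level, dosing rate must scale with clearance.
CL ratio = 2.13 / 5.96 = 0.3574
New dose (same interval) = 1620 × 0.3574 = 579.0 mg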